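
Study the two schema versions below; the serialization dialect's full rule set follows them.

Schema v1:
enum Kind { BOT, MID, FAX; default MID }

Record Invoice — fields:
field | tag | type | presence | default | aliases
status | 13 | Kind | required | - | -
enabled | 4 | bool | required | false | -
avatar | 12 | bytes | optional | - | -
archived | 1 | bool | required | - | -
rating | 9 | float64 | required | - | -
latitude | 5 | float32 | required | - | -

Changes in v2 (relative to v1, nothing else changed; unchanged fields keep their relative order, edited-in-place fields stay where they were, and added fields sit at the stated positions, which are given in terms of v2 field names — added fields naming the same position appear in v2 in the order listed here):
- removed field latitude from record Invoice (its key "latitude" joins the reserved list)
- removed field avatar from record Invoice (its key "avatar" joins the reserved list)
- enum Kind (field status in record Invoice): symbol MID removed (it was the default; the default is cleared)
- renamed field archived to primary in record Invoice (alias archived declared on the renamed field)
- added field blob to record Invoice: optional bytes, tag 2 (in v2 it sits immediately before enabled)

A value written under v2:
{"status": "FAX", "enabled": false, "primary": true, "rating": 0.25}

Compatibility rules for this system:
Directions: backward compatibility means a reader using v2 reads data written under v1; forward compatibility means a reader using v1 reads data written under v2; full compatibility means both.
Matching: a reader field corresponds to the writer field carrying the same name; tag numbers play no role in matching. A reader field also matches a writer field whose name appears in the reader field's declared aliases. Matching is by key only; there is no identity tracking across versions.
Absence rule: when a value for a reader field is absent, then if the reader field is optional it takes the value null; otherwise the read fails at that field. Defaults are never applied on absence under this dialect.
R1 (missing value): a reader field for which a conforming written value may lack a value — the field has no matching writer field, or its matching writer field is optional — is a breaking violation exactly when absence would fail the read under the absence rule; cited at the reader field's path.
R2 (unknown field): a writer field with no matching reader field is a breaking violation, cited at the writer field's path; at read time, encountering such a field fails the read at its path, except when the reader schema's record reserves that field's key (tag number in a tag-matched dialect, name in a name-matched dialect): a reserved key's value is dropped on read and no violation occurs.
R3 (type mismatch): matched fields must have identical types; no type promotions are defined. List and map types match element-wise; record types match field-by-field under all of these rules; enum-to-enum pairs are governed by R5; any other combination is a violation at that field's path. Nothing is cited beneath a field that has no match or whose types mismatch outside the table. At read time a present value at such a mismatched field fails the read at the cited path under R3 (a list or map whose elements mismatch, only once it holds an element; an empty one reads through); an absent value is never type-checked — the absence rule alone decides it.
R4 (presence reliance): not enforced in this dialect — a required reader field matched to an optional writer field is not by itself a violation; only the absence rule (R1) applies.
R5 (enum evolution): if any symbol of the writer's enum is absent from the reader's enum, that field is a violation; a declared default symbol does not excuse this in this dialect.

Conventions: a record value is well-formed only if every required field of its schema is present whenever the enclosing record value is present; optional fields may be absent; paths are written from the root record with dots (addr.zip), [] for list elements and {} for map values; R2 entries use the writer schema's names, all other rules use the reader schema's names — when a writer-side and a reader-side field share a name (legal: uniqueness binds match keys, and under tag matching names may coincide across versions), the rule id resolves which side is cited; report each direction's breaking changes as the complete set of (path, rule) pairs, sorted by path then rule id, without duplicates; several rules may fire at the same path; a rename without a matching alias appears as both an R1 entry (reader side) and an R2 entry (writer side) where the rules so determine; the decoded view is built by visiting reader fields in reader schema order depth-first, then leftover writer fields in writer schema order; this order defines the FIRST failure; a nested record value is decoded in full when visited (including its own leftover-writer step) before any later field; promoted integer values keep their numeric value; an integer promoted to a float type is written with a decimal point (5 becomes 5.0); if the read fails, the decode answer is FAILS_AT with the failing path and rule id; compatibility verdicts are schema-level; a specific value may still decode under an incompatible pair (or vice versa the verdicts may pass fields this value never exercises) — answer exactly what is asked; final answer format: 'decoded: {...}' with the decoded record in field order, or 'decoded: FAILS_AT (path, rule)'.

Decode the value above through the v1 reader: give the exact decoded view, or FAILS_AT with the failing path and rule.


in Invoice below, arrows point writer -> reader
decode walk for Invoice under reader schema v1:
  status := "FAX"
  enabled := false
  avatar := null (missing; optional => null)
  read fails at archived under R1 (no fill)
  => FAILS_AT (archived, R1)
the rest of the Invoice diff is inert for this question:
  removed field latitude from record Invoice (its key "latitude" joins the reserved list) -> shifts the Invoice verdicts, not this decode
  removed field avatar from record Invoice (its key "avatar" joins the reserved list) -> inert under this dialect — no rule fires on Invoice and the result does not move
  enum Kind (field status in record Invoice): symbol MID removed (it was the default; the default is cleared) -> shifts the Invoice verdicts, not this decode
  added field blob to record Invoice: optional bytes, tag 2 (in v2 it sits immediately before enabled) -> shifts the Invoice verdicts, not this decode

decoded: FAILS_AT (archived, R1)


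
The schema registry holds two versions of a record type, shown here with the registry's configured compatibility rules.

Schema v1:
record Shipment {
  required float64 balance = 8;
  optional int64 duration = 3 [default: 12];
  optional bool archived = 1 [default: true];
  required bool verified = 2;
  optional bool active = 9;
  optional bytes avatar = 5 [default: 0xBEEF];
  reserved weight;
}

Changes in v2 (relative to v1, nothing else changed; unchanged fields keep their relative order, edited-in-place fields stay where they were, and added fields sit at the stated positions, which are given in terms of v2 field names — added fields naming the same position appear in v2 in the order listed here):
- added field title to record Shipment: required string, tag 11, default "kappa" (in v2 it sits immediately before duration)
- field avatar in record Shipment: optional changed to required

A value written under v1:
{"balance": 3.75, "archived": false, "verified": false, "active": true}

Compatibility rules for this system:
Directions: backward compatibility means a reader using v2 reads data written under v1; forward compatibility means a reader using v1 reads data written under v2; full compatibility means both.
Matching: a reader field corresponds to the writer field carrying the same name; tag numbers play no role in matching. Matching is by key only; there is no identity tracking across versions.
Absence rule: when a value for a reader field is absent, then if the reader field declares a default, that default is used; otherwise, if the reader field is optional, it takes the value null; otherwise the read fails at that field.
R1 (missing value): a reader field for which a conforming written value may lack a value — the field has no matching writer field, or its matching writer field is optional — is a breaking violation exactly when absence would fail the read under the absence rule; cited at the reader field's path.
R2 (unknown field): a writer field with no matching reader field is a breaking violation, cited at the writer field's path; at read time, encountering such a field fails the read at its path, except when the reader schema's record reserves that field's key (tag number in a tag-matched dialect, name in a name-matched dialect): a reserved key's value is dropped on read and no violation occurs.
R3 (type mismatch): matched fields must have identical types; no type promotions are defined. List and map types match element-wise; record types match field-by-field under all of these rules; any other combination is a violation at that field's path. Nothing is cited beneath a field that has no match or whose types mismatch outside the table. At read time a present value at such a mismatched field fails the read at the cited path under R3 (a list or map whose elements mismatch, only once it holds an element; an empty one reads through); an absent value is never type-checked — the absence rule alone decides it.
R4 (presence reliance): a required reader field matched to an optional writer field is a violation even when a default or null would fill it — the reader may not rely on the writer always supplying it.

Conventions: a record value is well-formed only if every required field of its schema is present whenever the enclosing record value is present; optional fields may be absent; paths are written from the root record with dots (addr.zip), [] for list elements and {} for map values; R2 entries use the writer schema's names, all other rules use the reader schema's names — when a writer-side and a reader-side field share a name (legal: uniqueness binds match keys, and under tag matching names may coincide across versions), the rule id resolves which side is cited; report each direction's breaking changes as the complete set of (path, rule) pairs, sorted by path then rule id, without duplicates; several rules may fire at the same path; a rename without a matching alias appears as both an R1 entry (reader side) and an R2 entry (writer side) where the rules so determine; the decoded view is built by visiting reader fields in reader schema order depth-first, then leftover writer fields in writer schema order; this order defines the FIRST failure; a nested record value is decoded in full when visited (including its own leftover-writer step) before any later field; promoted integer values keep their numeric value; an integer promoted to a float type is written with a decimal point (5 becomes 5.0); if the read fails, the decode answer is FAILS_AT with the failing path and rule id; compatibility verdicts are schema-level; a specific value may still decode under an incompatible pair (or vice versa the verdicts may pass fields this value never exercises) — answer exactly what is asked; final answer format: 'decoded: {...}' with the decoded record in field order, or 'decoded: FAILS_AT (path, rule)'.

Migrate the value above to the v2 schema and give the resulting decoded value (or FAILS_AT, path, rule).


decoded: {"balance": 3.75, "title": "kappa", "duration": 12, "archived": false, "verified": false, "active": true, "avatar": 0xBEEF}

arrows below run writer -> reader for Shipment
decode walk for Shipment under reader schema v2:
  balance := 3.75
  title := "kappa" (no value, default fills)
  duration := 12 (no value, default fills)
  archived := false
  verified := false
  active := true
  avatar := 0xBEEF (no value, default fills)
  => decoded: {"balance": 3.75, "title": "kappa", "duration": 12, "archived": false, "verified": false, "active": true, "avatar": 0xBEEF}
checking off the Shipment differences that do not matter here:
  field avatar in record Shipment: optional changed to required -> schema-level compatibility only; this Shipment value's decode is unchanged


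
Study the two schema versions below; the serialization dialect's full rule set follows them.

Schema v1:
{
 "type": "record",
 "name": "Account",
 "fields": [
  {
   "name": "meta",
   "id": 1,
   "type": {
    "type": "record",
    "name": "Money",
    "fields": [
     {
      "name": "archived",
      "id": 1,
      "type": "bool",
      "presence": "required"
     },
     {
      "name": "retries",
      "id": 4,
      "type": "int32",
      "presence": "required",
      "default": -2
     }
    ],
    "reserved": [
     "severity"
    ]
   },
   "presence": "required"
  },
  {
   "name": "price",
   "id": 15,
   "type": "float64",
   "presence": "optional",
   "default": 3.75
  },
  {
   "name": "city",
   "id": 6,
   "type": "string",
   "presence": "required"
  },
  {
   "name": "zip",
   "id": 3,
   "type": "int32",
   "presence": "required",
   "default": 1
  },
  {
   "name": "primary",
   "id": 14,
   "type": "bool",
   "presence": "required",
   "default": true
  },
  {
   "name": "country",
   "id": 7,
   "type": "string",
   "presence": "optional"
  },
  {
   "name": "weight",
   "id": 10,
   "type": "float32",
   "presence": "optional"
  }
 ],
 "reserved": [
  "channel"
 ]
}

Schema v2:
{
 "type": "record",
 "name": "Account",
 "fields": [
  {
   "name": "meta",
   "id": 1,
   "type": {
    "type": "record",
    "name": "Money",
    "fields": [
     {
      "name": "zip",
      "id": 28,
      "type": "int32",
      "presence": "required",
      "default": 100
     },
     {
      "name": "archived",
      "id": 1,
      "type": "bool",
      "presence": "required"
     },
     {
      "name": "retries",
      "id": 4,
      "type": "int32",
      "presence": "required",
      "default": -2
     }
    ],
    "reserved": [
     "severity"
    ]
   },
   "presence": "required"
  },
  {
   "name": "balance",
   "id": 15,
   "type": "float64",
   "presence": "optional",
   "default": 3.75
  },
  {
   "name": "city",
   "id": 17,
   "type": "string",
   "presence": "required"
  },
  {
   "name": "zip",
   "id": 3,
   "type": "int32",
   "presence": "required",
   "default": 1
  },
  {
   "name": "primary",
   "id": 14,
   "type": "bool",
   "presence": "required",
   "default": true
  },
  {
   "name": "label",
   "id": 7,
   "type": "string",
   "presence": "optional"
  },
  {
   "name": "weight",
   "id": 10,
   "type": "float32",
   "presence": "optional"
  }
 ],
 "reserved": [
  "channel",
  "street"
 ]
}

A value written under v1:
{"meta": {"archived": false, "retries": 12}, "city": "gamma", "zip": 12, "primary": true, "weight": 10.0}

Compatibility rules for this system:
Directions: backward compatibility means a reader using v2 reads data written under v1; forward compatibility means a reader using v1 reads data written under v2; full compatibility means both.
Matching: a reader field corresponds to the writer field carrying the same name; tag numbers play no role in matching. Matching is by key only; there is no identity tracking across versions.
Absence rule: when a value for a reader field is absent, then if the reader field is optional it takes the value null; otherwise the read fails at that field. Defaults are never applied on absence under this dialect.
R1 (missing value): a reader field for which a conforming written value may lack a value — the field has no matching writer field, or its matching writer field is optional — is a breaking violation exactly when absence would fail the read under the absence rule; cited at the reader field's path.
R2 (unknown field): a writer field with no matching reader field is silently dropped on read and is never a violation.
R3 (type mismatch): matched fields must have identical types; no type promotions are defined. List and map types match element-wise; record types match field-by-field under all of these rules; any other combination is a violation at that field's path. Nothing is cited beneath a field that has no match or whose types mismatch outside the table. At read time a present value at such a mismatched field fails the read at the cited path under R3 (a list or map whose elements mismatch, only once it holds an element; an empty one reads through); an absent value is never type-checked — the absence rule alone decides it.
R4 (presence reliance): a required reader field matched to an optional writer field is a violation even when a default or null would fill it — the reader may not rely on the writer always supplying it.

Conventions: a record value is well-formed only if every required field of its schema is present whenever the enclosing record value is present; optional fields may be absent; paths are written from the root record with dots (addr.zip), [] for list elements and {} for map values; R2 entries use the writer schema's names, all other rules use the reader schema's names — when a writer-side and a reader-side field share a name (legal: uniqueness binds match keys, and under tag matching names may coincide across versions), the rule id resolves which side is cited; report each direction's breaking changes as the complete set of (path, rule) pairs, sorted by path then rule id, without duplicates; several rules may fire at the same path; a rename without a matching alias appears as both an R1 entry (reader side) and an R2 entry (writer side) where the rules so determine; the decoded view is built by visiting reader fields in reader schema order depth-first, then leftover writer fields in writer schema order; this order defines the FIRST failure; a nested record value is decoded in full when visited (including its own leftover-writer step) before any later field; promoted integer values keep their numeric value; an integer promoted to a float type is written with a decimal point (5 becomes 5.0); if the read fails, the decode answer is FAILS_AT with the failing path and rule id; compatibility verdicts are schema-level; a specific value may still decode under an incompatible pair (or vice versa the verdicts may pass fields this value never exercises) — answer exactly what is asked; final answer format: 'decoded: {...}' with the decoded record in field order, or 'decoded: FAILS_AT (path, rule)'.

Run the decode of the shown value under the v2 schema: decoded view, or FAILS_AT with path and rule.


decoded: FAILS_AT (meta.zip, R1)

arrows below run writer -> reader for Account
decode walk for Account under reader schema v2:
  read fails at meta.zip under R1 (no fill)
  => FAILS_AT (meta.zip, R1)
the other Account changes do not affect what is asked:
  field city in record Account: tag 6 changed to 17 -> inert under this dialect — no rule fires on Account and the result does not move
  renamed field price to balance in record Account -> inert under this dialect — no rule fires on Account and the result does not move
  renamed field country to label in record Account -> inert under this dialect — no rule fires on Account and the result does not move


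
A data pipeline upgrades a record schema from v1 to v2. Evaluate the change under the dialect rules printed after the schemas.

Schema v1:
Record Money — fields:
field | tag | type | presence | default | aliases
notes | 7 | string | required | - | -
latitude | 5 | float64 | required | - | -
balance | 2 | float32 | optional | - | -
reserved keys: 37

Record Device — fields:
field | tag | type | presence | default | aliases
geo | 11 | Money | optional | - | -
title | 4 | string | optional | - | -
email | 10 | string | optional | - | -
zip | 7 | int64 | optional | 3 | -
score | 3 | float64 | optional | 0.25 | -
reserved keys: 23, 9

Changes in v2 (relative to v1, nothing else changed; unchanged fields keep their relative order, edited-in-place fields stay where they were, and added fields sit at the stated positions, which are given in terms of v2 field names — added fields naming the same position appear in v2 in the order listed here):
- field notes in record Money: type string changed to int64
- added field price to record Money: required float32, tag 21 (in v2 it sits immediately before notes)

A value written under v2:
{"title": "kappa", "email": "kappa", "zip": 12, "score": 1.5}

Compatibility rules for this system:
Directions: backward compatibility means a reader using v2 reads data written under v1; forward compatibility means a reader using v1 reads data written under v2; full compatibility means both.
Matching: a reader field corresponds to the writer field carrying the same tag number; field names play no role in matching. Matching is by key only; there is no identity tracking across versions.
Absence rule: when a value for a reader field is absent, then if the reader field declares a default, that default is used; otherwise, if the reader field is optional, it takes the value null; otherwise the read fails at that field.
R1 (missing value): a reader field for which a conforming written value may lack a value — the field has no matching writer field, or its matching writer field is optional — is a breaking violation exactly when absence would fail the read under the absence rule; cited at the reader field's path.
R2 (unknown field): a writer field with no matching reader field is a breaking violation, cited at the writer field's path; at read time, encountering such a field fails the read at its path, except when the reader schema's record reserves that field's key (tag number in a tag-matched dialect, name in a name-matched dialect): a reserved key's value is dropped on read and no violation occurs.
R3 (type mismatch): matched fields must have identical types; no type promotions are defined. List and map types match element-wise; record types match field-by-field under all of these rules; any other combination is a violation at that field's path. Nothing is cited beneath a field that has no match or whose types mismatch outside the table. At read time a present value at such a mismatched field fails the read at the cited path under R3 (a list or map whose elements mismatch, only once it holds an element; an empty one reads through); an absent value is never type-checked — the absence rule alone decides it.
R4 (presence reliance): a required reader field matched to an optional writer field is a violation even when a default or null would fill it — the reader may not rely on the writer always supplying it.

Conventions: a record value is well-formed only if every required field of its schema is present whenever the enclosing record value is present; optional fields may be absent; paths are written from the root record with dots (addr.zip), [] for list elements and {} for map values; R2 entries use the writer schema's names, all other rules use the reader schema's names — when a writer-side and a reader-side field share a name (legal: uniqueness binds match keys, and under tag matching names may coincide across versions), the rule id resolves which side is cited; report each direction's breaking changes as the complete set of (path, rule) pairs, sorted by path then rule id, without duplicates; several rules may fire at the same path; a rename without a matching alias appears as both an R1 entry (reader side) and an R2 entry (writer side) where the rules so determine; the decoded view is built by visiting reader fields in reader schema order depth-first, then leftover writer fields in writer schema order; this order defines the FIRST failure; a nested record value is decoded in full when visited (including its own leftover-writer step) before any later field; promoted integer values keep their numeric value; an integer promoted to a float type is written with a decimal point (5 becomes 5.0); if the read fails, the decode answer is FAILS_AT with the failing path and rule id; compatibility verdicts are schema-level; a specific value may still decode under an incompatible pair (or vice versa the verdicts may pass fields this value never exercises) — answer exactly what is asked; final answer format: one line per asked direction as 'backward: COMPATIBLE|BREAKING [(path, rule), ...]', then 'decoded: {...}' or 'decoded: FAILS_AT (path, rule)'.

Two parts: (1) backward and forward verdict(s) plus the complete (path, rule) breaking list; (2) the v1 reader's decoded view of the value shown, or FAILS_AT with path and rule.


arrows below run writer -> reader for Device
backward on Device — v2 reading data written by v1:
  writer optional, Money -> Money: reader geo maps from writer geo
  writer optional, string -> string: reader title maps from writer title
  writer optional, string -> string: reader email maps from writer email
  writer optional, int64 -> int64: reader zip maps from writer zip
  writer optional, float64 -> float64: reader score maps from writer score
  no writer field matches reader geo.price
  writer required, string -> int64: reader geo.notes maps from writer geo.notes
  writer required, float64 -> float64: reader geo.latitude maps from writer geo.latitude
  writer optional, float32 -> float32: reader geo.balance maps from writer geo.balance
  violation R3 at geo.notes
  violation R1 at geo.price
  => backward: BREAKING (2)
forward on Device — v1 reading data written by v2:
  writer optional, Money -> Money: reader geo maps from writer geo
  writer optional, string -> string: reader title maps from writer title
  writer optional, string -> string: reader email maps from writer email
  writer optional, int64 -> int64: reader zip maps from writer zip
  writer optional, float64 -> float64: reader score maps from writer score
  writer required, int64 -> string: reader geo.notes maps from writer geo.notes
  writer required, float64 -> float64: reader geo.latitude maps from writer geo.latitude
  writer optional, float32 -> float32: reader geo.balance maps from writer geo.balance
  writer geo.price: unknown to reader
  violation R3 at geo.notes
  violation R2 at geo.price
  => forward: BREAKING (2)
decoding the Device value with the v1 reader:
  geo := null (not supplied -> null)
  title := "kappa"
  email := "kappa"
  zip := 12
  score := 1.5
  => decoded: {"geo": null, "title": "kappa", "email": "kappa", "zip": 12, "score": 1.5}

backward: BREAKING [(geo.notes, R3), (geo.price, R1)]; forward: BREAKING [(geo.notes, R3), (geo.price, R2)]; decoded: {"geo": null, "title": "kappa", "email": "kappa", "zip": 12, "score": 1.5}


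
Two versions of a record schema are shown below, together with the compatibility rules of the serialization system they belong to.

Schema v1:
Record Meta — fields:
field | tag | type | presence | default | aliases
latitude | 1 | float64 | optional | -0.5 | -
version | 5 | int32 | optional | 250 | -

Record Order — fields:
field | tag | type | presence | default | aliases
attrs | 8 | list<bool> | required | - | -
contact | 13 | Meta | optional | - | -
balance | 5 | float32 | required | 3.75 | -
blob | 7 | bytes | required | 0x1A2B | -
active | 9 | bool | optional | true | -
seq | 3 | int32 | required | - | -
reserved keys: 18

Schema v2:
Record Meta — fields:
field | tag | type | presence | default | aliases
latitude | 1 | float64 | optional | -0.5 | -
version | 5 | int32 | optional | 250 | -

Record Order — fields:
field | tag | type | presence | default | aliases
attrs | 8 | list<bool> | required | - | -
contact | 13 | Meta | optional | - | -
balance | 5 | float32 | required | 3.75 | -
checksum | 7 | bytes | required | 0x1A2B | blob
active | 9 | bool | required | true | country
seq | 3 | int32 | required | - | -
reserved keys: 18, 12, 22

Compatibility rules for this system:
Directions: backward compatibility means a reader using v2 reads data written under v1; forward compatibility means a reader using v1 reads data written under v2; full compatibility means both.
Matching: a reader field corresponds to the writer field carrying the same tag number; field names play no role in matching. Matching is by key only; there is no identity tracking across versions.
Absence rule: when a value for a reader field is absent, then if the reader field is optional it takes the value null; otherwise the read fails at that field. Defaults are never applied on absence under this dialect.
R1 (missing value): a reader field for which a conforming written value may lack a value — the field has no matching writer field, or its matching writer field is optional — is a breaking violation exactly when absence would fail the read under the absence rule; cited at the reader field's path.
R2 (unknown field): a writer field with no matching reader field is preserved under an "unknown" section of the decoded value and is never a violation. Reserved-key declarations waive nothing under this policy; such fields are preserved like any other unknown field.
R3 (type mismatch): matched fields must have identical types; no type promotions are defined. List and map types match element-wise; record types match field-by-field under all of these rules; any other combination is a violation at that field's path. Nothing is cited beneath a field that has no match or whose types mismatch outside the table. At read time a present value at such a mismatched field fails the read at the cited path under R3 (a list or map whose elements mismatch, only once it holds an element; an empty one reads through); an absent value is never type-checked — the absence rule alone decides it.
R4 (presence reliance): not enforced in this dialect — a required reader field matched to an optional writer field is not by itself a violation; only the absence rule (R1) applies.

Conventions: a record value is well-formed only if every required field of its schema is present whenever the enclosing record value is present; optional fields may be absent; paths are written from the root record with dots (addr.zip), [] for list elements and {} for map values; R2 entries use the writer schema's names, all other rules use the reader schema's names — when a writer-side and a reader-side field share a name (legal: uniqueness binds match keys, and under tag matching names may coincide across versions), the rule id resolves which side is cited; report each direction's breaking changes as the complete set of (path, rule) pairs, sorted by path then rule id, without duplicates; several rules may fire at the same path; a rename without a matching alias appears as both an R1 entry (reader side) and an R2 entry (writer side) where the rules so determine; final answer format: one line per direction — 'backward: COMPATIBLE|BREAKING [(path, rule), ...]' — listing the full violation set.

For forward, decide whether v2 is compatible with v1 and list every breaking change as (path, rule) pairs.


the writer's type comes first in each Order pair
forward on Order — v1 reading data written by v2:
  writer required, list<bool> -> list<bool>: reader attrs maps from writer attrs
  writer optional, Meta -> Meta: reader contact maps from writer contact
  writer required, float32 -> float32: reader balance maps from writer balance
  writer required, bytes -> bytes: reader blob maps from writer checksum
  writer required, bool -> bool: reader active maps from writer active
  writer required, int32 -> int32: reader seq maps from writer seq
  writer optional, float64 -> float64: reader contact.latitude maps from writer contact.latitude
  writer optional, int32 -> int32: reader contact.version maps from writer contact.version
  => forward verdict for Order: COMPATIBLE, no violations
the other Order changes do not affect what is asked:
  field active in record Order: optional changed to required -> its effect on Order is confined to the backward direction, not asked
  renamed field blob to checksum in record Order (alias blob declared on the renamed field) -> inert for the asked Order verdict: nothing fires

forward: COMPATIBLE []


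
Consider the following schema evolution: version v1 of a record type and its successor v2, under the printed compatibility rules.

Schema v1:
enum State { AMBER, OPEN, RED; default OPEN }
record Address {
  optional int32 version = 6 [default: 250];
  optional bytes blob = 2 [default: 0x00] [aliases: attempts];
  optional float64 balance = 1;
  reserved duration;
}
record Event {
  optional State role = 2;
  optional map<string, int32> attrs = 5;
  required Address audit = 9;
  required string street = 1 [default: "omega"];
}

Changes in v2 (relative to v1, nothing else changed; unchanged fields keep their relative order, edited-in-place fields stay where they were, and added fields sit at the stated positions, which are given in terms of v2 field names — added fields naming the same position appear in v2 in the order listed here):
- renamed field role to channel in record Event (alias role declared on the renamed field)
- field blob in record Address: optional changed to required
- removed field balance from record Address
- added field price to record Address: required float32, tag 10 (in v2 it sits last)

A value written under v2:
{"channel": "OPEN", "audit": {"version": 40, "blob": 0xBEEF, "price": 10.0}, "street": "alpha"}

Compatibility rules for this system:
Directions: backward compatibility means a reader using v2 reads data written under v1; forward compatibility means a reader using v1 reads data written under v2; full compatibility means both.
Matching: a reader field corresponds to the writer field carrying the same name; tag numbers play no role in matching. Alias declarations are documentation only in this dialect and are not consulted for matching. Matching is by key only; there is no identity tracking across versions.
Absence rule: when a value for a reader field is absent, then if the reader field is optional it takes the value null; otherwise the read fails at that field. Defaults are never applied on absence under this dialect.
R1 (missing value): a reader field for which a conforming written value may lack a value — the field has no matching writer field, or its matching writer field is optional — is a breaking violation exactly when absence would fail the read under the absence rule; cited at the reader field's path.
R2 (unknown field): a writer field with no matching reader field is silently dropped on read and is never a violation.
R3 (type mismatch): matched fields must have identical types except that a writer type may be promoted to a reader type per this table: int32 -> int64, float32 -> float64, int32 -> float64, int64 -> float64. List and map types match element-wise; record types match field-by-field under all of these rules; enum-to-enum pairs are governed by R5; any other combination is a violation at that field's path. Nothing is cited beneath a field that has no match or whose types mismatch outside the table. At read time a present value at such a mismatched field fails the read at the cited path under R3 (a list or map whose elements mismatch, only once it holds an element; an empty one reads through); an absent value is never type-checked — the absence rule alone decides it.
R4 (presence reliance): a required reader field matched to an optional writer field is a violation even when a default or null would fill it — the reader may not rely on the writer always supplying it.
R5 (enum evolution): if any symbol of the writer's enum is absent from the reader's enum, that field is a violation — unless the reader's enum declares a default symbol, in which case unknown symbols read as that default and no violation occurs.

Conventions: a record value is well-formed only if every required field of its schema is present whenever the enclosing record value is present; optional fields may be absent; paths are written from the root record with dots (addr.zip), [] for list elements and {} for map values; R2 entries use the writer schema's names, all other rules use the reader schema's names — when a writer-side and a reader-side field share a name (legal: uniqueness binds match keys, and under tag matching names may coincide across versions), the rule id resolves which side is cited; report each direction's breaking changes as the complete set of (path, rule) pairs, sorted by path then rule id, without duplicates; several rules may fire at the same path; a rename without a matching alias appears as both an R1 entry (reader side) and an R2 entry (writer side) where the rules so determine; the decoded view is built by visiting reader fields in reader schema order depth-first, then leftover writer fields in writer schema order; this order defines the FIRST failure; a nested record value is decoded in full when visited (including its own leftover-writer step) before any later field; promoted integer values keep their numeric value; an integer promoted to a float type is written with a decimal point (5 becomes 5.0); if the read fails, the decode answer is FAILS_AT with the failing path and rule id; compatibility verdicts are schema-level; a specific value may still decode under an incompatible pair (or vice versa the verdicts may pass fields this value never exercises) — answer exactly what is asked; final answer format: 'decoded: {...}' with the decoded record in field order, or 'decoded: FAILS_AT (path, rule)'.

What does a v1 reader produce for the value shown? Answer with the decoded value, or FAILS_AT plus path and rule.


decoded: {"role": null, "attrs": null, "audit": {"version": 40, "blob": 0xBEEF, "balance": null}, "street": "alpha"}

arrows below run writer -> reader for Event
decode (reader v1):
  role := null (absent, optional -> null)
  attrs := null (absent, optional -> null)
  audit.version := 40
  audit.blob := 0xBEEF
  audit.balance := null (absent, optional -> null)
  writer audit.price: unknown -> dropped
  street := "alpha"
  writer channel: unknown -> dropped
  => decoded: {"role": null, "attrs": null, "audit": {"version": 40, "blob": 0xBEEF, "balance": null}, "street": "alpha"}
checking off the Event differences that do not matter here:
  field blob in record Address: optional changed to required -> affects the rule determinations only; this particular Event value decodes identically
  removed field balance from record Address -> triggers nothing under the printed rules; the Event answer is the same either way
  added field price to record Address: required float32, tag 10 (in v2 it sits last) -> affects the rule determinations only; this particular Event value decodes identically


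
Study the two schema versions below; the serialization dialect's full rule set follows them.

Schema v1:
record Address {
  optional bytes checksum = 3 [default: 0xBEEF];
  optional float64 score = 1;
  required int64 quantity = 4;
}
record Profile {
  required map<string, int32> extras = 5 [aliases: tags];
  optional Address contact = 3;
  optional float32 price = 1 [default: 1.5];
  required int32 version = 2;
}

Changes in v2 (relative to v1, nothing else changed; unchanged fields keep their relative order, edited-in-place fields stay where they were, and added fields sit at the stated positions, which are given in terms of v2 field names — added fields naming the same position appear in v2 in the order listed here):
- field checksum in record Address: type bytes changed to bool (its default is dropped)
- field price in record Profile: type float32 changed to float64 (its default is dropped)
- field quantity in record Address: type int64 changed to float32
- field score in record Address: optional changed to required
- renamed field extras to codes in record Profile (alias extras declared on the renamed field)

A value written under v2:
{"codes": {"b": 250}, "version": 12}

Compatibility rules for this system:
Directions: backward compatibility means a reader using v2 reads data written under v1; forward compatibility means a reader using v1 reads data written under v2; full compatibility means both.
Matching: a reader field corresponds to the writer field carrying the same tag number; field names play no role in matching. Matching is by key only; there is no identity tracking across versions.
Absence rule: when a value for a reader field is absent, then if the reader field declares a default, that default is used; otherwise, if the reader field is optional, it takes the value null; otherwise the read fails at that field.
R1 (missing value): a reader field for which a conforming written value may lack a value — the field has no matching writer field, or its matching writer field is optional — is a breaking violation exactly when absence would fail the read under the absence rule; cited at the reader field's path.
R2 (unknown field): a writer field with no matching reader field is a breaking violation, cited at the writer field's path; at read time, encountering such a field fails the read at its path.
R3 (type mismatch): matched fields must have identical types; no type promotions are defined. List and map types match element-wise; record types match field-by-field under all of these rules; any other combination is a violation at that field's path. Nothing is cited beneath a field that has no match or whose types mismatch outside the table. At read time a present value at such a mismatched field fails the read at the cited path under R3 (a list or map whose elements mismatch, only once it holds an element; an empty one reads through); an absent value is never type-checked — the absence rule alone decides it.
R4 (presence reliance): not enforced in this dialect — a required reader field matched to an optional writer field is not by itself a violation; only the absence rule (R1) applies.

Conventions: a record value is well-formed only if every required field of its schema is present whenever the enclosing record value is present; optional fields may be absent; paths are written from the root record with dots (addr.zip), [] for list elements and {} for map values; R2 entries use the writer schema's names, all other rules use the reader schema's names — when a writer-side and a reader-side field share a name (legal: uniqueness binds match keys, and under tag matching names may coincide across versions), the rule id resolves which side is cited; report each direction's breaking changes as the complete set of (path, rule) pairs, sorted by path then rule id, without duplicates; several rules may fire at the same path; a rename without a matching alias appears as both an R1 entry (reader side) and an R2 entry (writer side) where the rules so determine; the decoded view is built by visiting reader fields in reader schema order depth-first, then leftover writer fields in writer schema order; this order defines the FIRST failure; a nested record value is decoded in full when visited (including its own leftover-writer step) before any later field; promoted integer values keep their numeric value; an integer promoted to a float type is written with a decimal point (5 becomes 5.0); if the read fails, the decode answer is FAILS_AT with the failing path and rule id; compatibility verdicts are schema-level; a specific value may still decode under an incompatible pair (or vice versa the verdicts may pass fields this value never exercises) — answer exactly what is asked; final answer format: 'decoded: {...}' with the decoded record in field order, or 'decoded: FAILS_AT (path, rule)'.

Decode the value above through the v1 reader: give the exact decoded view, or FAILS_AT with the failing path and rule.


the writer's type comes first in each Profile pair
decoding the Profile value with the v1 reader:
  extras := {"b": 250} (from writer codes)
  contact := null (absent, optional -> null)
  price := 1.5 (absent -> default)
  version := 12
  => decoded: {"extras": {"b": 250}, "contact": null, "price": 1.5, "version": 12}
diffs on Profile not affecting the asked answer:
  field checksum in record Address: type bytes changed to bool (its default is dropped) -> shifts the Profile verdicts, not this decode
  field price in record Profile: type float32 changed to float64 (its default is dropped) -> shifts the Profile verdicts, not this decode
  field quantity in record Address: type int64 changed to float32 -> shifts the Profile verdicts, not this decode
  field score in record Address: optional changed to required -> shifts the Profile verdicts, not this decode
  renamed field extras to codes in record Profile (alias extras declared on the renamed field) -> triggers nothing under the printed rules; the Profile answer is the same either way

decoded: {"extras": {"b": 250}, "contact": null, "price": 1.5, "version": 12}
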